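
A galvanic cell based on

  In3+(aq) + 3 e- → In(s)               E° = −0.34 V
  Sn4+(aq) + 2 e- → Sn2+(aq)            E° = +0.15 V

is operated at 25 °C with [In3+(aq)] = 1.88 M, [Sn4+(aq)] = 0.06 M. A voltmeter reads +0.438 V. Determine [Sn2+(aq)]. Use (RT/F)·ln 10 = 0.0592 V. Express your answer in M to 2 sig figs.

2.2 M

Sn⁴⁺/Sn²⁺ is the cathode (higher E°); E°cell = +0.15 − (−0.34) = +0.49 V with n = 6.
From the Nernst equation, log Q = n(E° − E)/0.0592 = 6·(+0.49 − (+0.438))/0.0592 = 5.270.
The balanced reaction is 3 Sn4+(aq) + 2 In(s) → 3 Sn2+(aq) + 2 In3+(aq), so Q = ([Sn2+(aq)]^3·[In3+(aq)]^2) / [Sn4+(aq)]^3.
Solving for the unknown gives log [Sn2+(aq)] = 0.352, so [Sn2+(aq)] ≈ 2.2 M.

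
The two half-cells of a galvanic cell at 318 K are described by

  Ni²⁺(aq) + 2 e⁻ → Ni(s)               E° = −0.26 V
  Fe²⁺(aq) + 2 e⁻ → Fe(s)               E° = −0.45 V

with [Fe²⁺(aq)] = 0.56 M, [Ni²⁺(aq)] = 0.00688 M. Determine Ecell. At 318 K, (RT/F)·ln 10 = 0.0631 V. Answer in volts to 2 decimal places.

Ni²⁺/Ni is reduced (cathode, E° = −0.26 V) and Fe²⁺/Fe is oxidized (anode).
E°cell = −0.26 − (−0.45) = +0.19 V, with n = 2 electrons transferred.
For the overall reaction Ni²⁺(aq) + Fe(s) → Ni(s) + Fe²⁺(aq), Q = [Fe²⁺(aq)] / [Ni²⁺(aq)] = 81.4, giving log Q = 1.911.
E = E° − (0.0631/n)·log Q = +0.19 − (0.0631/2)(1.911) = +0.13 V.

+0.13 V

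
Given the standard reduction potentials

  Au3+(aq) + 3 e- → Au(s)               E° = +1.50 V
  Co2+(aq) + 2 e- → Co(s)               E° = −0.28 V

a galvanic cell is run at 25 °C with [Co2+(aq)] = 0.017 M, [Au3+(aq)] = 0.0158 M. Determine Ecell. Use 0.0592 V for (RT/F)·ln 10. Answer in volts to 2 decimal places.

+1.80 V

Since E°(Au³⁺/Au) > E°(Co²⁺/Co), Au³⁺/Au serves as the cathode.
E°cell = +1.50 − (−0.28) = +1.78 V, with n = 6 electrons transferred.
The balanced reaction is 2 Au3+(aq) + 3 Co(s) → 2 Au(s) + 3 Co2+(aq), so Q = [Co2+(aq)]^3 / [Au3+(aq)]^2 = 0.0197 and log Q = −1.706.
By the Nernst equation, E = +1.78 − (0.0592/6)·(−1.706) = +1.80 V.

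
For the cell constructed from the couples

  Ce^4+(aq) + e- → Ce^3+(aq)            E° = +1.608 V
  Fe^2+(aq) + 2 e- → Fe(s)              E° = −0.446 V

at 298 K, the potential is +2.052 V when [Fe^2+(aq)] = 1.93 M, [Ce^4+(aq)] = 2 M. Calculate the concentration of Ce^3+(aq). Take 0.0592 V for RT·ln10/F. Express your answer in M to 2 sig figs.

With Ce⁴⁺/Ce³⁺ at the cathode and Fe²⁺/Fe at the anode, E°cell = +1.608 − (−0.446) = +2.054 V (n = 2).
Rearranging E = E° − (0.0592/n)·log Q gives log Q = 2(+2.054 − (+2.052))/0.0592 = 0.068.
Balancing electrons gives 2 Ce^4+(aq) + Fe(s) → 2 Ce^3+(aq) + Fe^2+(aq); thus Q = ([Ce^3+(aq)]^2·[Fe^2+(aq)]) / [Ce^4+(aq)]^2.
Isolating [Ce^3+(aq)] in Q = 10^{0.068} yields log [Ce^3+(aq)] = 0.192, i.e. 1.6 M.

1.6 M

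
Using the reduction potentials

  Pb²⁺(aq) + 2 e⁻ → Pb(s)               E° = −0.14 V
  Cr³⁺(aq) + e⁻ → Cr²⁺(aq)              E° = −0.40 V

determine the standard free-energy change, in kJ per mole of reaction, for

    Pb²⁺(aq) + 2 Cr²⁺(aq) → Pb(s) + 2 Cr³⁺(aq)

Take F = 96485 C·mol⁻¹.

−50.2 kJ/mol

In the reaction as written Pb²⁺(aq) is reduced, so the Pb²⁺/Pb couple is the cathode and Cr³⁺/Cr²⁺ is the anode.
E°cell = −0.14 − (−0.40) = +0.26 V; balancing electrons gives n = 2.
ΔG° = −nFE°cell = −(2)(96485)(+0.26) J/mol = −50.2 kJ/mol.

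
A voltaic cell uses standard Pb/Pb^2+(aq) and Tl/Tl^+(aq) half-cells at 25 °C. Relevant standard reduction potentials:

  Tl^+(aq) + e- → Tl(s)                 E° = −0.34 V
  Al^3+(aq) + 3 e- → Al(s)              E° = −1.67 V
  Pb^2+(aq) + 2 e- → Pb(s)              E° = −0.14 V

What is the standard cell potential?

Of the two couples in this cell, the one with the more positive reduction potential is reduced at the cathode: here that is Pb²⁺/Pb (−0.14 V); Tl⁺/Tl (−0.34 V) is the anode.
E°cell = E°(cathode) − E°(anode) = −0.14 − (−0.34) = +0.20 V.

+0.20 V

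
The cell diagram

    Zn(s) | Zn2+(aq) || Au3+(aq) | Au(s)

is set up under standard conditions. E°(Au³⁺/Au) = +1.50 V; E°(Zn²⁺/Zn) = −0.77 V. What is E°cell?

By convention the left-hand electrode in cell notation is the anode (oxidation) and the right-hand electrode is the cathode (reduction).
E°cell = E°(right) − E°(left) = +1.50 − (−0.77) = +2.27 V.

+2.27 V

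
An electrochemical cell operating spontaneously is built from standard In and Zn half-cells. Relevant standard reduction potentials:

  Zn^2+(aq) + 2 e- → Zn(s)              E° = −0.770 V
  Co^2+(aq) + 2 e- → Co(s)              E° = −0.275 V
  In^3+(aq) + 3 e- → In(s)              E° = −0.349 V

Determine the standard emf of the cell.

Of the two couples in this cell, the one with the more positive reduction potential is reduced at the cathode: here that is In³⁺/In (−0.349 V); Zn²⁺/Zn (−0.770 V) is the anode.
E°cell = E°(cathode) − E°(anode) = −0.349 − (−0.770) = +0.421 V.

+0.421 V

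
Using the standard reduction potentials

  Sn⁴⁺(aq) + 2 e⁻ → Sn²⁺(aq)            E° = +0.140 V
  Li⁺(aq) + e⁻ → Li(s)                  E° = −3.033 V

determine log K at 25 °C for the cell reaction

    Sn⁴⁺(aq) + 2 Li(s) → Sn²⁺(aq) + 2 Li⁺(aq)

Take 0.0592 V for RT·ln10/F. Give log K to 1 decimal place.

log K = 107.2

The Sn⁴⁺/Sn²⁺ couple is reduced (cathode); E°cell = +0.140 − (−3.033) = +3.173 V with n = 2.
At equilibrium E = 0, so log K = nE°cell / 0.0592 = (2)(+3.173) / 0.0592 = 107.2.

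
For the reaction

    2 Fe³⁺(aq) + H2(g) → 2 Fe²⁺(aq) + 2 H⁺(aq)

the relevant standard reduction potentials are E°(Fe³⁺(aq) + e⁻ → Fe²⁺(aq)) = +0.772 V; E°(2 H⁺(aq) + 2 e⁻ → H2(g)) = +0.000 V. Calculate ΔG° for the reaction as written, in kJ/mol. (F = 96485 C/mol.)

In the reaction as written Fe³⁺(aq) is reduced, so the Fe³⁺/Fe²⁺ couple is the cathode and 2H⁺/H₂ is the anode.
E°cell = +0.772 − (+0.000) = +0.772 V; balancing electrons gives n = 2.
ΔG° = −nFE°cell = −(2)(96485)(+0.772) J/mol = −149 kJ/mol.

−149 kJ/mol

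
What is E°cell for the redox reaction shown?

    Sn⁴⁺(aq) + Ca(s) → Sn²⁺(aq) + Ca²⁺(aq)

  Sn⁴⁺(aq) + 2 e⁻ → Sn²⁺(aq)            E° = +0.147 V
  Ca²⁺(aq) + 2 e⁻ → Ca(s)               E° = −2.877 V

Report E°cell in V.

In the reaction as written, Sn⁴⁺(aq) is reduced (cathode) and Ca²⁺(aq) is produced by oxidation at the anode.
E°cell = E°(cathode) − E°(anode) = +0.147 − (−2.877) = +3.024 V.
The positive value indicates the reaction is spontaneous as written.

+3.024 V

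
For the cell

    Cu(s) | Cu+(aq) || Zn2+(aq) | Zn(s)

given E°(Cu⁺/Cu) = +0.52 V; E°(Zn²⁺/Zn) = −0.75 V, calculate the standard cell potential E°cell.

−1.27 V

By convention the left-hand electrode in cell notation is the anode (oxidation) and the right-hand electrode is the cathode (reduction).
E°cell = E°(right) − E°(left) = −0.75 − (+0.52) = −1.27 V.
The negative sign shows that, as written, the cell would require an external voltage to drive the reaction.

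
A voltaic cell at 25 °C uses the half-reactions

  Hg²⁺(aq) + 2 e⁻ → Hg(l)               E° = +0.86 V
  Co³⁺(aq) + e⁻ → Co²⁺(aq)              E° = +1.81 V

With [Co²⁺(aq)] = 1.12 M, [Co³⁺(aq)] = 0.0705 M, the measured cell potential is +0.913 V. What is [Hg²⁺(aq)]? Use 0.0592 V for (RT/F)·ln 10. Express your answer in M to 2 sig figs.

0.070 M

The Co³⁺/Co²⁺ couple has the larger reduction potential, so it is the cathode: E°cell = +1.81 − (+0.86) = +0.95 V and n = 2.
Since E = E° − (0.0592/n)·log Q, log Q = n(E° − E)/0.0592 = 1.250.
For 2 Co³⁺(aq) + Hg(l) → 2 Co²⁺(aq) + Hg²⁺(aq), the reaction quotient is Q = ([Co²⁺(aq)]^2·[Hg²⁺(aq)]) / [Co³⁺(aq)]^2.
Substituting the known concentrations and solving, log [Hg²⁺(aq)] = −1.152 and [Hg²⁺(aq)] = 0.070 M.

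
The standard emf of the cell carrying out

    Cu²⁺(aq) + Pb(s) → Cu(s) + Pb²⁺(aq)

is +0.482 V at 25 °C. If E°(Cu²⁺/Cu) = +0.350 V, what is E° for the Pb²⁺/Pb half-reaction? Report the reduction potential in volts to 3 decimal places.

−0.132 V

In the reaction as written the Cu²⁺/Cu couple is reduced (cathode) and Pb²⁺/Pb is oxidized (anode), so E°cell = E°(Cu²⁺/Cu) − E°(Pb²⁺/Pb).
E°(Pb²⁺/Pb) = E°(cathode) − E°cell = +0.350 − (+0.482) = −0.132 V.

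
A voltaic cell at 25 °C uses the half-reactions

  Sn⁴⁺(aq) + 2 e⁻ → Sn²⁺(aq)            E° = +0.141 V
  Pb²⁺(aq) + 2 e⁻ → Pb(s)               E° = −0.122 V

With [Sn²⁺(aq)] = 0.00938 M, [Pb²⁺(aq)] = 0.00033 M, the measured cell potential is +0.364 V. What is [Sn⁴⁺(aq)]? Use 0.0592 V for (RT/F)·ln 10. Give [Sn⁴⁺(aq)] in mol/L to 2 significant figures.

Sn⁴⁺/Sn²⁺ is the cathode (higher E°); E°cell = +0.141 − (−0.122) = +0.263 V with n = 2.
Rearranging E = E° − (0.0592/n)·log Q gives log Q = 2(+0.263 − (+0.364))/0.0592 = −3.412.
The balanced reaction is Sn⁴⁺(aq) + Pb(s) → Sn²⁺(aq) + Pb²⁺(aq), so Q = ([Sn²⁺(aq)]·[Pb²⁺(aq)]) / [Sn⁴⁺(aq)].
Isolating [Sn⁴⁺(aq)] in Q = 10^{−3.412} yields log [Sn⁴⁺(aq)] = −2.097, i.e. 0.0080 M.

0.0080 M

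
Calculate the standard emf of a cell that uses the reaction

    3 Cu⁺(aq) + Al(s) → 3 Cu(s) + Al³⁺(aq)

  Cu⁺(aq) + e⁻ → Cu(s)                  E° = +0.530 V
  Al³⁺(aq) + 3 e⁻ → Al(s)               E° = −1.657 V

In the reaction as written, Cu⁺(aq) is reduced (cathode) and Al³⁺(aq) is produced by oxidation at the anode.
E°cell = E°(cathode) − E°(anode) = +0.530 − (−1.657) = +2.187 V.

+2.187 V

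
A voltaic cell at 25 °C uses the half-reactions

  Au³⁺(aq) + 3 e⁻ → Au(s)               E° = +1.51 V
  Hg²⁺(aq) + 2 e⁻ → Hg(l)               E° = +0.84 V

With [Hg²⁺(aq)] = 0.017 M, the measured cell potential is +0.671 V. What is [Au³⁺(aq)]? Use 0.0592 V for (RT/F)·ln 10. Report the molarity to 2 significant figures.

0.0025 M

The Au³⁺/Au couple has the larger reduction potential, so it is the cathode: E°cell = +1.51 − (+0.84) = +0.67 V and n = 6.
Since E = E° − (0.0592/n)·log Q, log Q = n(E° − E)/0.0592 = −0.101.
For 2 Au³⁺(aq) + 3 Hg(l) → 2 Au(s) + 3 Hg²⁺(aq), the reaction quotient is Q = [Hg²⁺(aq)]^3 / [Au³⁺(aq)]^2.
Isolating [Au³⁺(aq)] in Q = 10^{−0.101} yields log [Au³⁺(aq)] = −2.604, i.e. 0.0025 M.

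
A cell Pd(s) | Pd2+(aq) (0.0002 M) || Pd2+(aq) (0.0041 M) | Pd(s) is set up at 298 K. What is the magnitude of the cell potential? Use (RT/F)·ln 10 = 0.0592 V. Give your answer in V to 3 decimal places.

0.039 V

For a concentration cell E°cell = 0, since both electrodes use the same couple.
The compartment with the higher Pd2+(aq) concentration (0.0041 M) acts as the cathode; ions are reduced there and produced at the dilute (0.0002 M) anode.
With n = 2, Ecell = −(0.0592/2)·log([dilute]/[conc]) = −(0.0592/2)·log(0.0002/0.0041) = +0.039 V.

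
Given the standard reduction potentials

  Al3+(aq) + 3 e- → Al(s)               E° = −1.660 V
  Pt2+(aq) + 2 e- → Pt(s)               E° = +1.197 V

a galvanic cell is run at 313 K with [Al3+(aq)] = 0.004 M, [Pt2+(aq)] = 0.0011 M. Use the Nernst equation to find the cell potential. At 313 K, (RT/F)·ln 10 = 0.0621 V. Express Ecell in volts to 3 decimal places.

Since E°(Pt²⁺/Pt) > E°(Al³⁺/Al), Pt²⁺/Pt serves as the cathode.
E°cell = +1.197 − (−1.660) = +2.857 V, with n = 6 electrons transferred.
Balancing gives 3 Pt2+(aq) + 2 Al(s) → 3 Pt(s) + 2 Al3+(aq); hence Q = [Al3+(aq)]^2 / [Pt2+(aq)]^3 = 1.2×10^4 (log Q = 4.080).
By the Nernst equation, E = +2.857 − (0.0621/6)·(4.080) = +2.815 V.

+2.815 V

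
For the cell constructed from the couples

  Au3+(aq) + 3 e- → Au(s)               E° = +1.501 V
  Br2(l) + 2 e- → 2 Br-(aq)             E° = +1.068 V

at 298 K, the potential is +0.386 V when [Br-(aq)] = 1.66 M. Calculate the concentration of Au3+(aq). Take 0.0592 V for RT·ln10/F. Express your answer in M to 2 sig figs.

With Au³⁺/Au at the cathode and Br₂/Br⁻ at the anode, E°cell = +1.501 − (+1.068) = +0.433 V (n = 6).
Since E = E° − (0.0592/n)·log Q, log Q = n(E° − E)/0.0592 = 4.764.
For 2 Au3+(aq) + 6 Br-(aq) → 2 Au(s) + 3 Br2(l), the reaction quotient is Q = 1 / ([Au3+(aq)]^2·[Br-(aq)]^6).
Solving for the unknown gives log [Au3+(aq)] = −3.042, so [Au3+(aq)] ≈ 0.00091 M.

0.00091 M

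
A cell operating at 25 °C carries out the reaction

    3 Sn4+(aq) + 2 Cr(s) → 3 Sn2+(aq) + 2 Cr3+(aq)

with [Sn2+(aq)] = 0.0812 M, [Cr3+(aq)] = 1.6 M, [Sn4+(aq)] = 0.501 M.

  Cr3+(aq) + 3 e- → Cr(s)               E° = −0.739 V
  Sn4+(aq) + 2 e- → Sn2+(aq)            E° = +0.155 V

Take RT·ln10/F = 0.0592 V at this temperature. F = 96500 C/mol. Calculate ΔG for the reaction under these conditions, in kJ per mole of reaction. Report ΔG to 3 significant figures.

−529 kJ/mol

With Sn⁴⁺/Sn²⁺ reduced at the cathode, E°cell = +0.155 − (−0.739) = +0.894 V and n = 6.
Q = ([Sn2+(aq)]^3·[Cr3+(aq)]^2) / [Sn4+(aq)]^3 = 0.0109, so log Q = −1.963 and E = +0.894 − (0.0592/6)(−1.963) = +0.9134 V.
Finally ΔG = −nFE = −(6)(96500 C/mol)(+0.9134 V) = −529 kJ/mol.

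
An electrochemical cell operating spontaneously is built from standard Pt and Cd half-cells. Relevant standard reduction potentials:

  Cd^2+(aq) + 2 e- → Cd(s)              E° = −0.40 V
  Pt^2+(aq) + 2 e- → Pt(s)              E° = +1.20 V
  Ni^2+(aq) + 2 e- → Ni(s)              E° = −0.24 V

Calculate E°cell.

The Pt²⁺/Pt couple has the higher E°, so Pt ion is reduced (cathode) and Cd is oxidized (anode).
E°cell = E°(cathode) − E°(anode) = +1.20 − (−0.40) = +1.60 V.

+1.60 V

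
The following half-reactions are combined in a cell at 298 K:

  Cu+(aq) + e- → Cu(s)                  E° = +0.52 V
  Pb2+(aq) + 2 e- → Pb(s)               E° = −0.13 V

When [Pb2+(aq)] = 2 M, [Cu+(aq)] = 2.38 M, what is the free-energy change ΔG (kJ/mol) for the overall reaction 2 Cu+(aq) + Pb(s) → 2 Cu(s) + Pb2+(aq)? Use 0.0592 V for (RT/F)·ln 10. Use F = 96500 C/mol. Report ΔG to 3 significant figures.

With Cu⁺/Cu reduced at the cathode, E°cell = +0.52 − (−0.13) = +0.65 V and n = 2.
Q = [Pb2+(aq)] / [Cu+(aq)]^2 = 0.353, so log Q = −0.452 and E = +0.65 − (0.0592/2)(−0.452) = +0.6634 V.
ΔG = −nFE = −(2)(96500)(+0.6634) J/mol = −128 kJ/mol.

−128 kJ/mol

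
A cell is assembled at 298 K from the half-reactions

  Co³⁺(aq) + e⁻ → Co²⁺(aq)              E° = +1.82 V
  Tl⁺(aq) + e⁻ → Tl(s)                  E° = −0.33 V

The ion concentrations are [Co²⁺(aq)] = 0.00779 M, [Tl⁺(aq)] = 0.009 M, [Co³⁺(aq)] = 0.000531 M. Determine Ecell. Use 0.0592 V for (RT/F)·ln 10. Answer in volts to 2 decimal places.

The Co³⁺/Co²⁺ couple has the more positive E°, so it is the cathode; Tl⁺/Tl is the anode.
The standard potential is +1.82 − (−0.33) = +2.15 V and the balanced reaction transfers n = 1 electron.
Balancing gives Co³⁺(aq) + Tl(s) → Co²⁺(aq) + Tl⁺(aq); hence Q = ([Co²⁺(aq)]·[Tl⁺(aq)]) / [Co³⁺(aq)] = 0.132 (log Q = −0.879).
Applying E = E° − (RT ln10/nF)·log Q gives +2.15 − (0.0592/1)(−0.879) = +2.20 V.

+2.20 V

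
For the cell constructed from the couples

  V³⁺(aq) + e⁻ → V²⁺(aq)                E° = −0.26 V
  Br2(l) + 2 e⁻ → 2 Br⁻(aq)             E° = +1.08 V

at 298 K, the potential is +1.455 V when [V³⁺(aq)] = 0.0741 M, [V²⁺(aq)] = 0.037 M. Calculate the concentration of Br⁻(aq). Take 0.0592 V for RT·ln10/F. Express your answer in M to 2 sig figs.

With Br₂/Br⁻ at the cathode and V³⁺/V²⁺ at the anode, E°cell = +1.08 − (−0.26) = +1.34 V (n = 2).
From the Nernst equation, log Q = n(E° − E)/0.0592 = 2·(+1.34 − (+1.455))/0.0592 = −3.885.
Balancing electrons gives Br2(l) + 2 V²⁺(aq) → 2 Br⁻(aq) + 2 V³⁺(aq); thus Q = ([Br⁻(aq)]^2·[V³⁺(aq)]^2) / [V²⁺(aq)]^2.
Solving for the unknown gives log [Br⁻(aq)] = −2.244, so [Br⁻(aq)] ≈ 0.0057 M.

0.0057 M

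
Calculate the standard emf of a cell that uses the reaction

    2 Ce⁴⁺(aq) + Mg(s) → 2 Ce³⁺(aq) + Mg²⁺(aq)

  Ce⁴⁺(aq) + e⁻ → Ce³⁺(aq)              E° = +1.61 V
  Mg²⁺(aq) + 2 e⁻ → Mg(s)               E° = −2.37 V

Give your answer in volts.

Ce⁴⁺(aq) gains electrons, so the Ce⁴⁺/Ce³⁺ couple is the cathode; the Mg²⁺/Mg couple is the anode.
E°cell = E°(cathode) − E°(anode) = +1.61 − (−2.37) = +3.98 V.

+3.98 V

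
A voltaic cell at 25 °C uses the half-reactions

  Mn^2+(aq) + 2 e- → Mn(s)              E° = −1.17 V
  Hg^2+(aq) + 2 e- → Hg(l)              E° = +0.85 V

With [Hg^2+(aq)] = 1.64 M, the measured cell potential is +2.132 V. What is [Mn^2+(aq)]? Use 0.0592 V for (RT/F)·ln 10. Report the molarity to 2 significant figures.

0.00027 M

With Hg²⁺/Hg at the cathode and Mn²⁺/Mn at the anode, E°cell = +0.85 − (−1.17) = +2.02 V (n = 2).
Since E = E° − (0.0592/n)·log Q, log Q = n(E° − E)/0.0592 = −3.784.
The balanced reaction is Hg^2+(aq) + Mn(s) → Hg(l) + Mn^2+(aq), so Q = [Mn^2+(aq)] / [Hg^2+(aq)].
Isolating [Mn^2+(aq)] in Q = 10^{−3.784} yields log [Mn^2+(aq)] = −3.569, i.e. 0.00027 M.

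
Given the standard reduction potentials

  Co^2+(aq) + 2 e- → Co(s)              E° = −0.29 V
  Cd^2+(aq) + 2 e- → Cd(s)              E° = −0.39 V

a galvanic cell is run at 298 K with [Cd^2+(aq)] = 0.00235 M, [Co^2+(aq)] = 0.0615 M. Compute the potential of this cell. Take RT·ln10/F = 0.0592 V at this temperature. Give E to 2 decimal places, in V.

+0.14 V

Co²⁺/Co is reduced (cathode, E° = −0.29 V) and Cd²⁺/Cd is oxidized (anode).
E°cell = −0.29 − (−0.39) = +0.10 V, with n = 2 electrons transferred.
The balanced reaction is Co^2+(aq) + Cd(s) → Co(s) + Cd^2+(aq), so Q = [Cd^2+(aq)] / [Co^2+(aq)] = 0.0382 and log Q = −1.418.
E = E° − (0.0592/n)·log Q = +0.10 − (0.0592/2)(−1.418) = +0.14 V.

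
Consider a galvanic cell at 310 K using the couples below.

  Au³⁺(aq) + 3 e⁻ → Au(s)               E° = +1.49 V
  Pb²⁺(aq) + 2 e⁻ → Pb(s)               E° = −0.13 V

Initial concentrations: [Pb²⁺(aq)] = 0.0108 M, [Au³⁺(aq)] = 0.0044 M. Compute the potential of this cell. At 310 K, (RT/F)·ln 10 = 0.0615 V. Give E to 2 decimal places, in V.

The Au³⁺/Au couple has the more positive E°, so it is the cathode; Pb²⁺/Pb is the anode.
The standard potential is +1.49 − (−0.13) = +1.62 V and the balanced reaction transfers n = 6 electrons.
The balanced reaction is 2 Au³⁺(aq) + 3 Pb(s) → 2 Au(s) + 3 Pb²⁺(aq), so Q = [Pb²⁺(aq)]^3 / [Au³⁺(aq)]^2 = 0.0651 and log Q = −1.187.
E = E° − (0.0615/n)·log Q = +1.62 − (0.0615/6)(−1.187) = +1.63 V.

+1.63 V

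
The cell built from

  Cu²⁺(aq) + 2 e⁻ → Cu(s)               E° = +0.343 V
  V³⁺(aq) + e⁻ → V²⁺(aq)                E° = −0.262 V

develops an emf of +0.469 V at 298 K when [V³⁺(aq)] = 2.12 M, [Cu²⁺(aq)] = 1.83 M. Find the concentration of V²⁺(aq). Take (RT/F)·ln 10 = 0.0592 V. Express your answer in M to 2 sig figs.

With Cu²⁺/Cu at the cathode and V³⁺/V²⁺ at the anode, E°cell = +0.343 − (−0.262) = +0.605 V (n = 2).
From the Nernst equation, log Q = n(E° − E)/0.0592 = 2·(+0.605 − (+0.469))/0.0592 = 4.595.
For Cu²⁺(aq) + 2 V²⁺(aq) → Cu(s) + 2 V³⁺(aq), the reaction quotient is Q = [V³⁺(aq)]^2 / ([Cu²⁺(aq)]·[V²⁺(aq)]^2).
Isolating [V²⁺(aq)] in Q = 10^{4.595} yields log [V²⁺(aq)] = −2.102, i.e. 0.0079 M.

0.0079 M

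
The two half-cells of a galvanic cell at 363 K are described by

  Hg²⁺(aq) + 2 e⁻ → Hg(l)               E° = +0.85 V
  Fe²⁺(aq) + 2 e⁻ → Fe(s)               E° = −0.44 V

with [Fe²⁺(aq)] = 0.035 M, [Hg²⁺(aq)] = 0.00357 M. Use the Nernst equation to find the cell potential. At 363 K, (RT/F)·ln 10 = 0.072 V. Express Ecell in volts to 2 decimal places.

+1.25 V

Hg²⁺/Hg is reduced (cathode, E° = +0.85 V) and Fe²⁺/Fe is oxidized (anode).
E°cell = +0.85 − (−0.44) = +1.29 V, with n = 2 electrons transferred.
The balanced reaction is Hg²⁺(aq) + Fe(s) → Hg(l) + Fe²⁺(aq), so Q = [Fe²⁺(aq)] / [Hg²⁺(aq)] = 9.8 and log Q = 0.991.
By the Nernst equation, E = +1.29 − (0.072/2)·(0.991) = +1.25 V.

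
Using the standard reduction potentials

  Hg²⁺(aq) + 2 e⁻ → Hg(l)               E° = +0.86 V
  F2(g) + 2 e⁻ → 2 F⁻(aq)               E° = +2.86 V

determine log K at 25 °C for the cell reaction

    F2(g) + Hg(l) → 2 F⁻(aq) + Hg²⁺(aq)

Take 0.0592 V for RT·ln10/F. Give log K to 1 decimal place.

The F₂/F⁻ couple is reduced (cathode); E°cell = +2.86 − (+0.86) = +2.00 V with n = 2.
At equilibrium E = 0, so log K = nE°cell / 0.0592 = (2)(+2.00) / 0.0592 = 67.6.

log K = 67.6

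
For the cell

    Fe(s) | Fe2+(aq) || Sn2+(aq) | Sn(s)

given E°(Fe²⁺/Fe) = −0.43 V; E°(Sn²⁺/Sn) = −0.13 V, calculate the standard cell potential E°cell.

By convention the left-hand electrode in cell notation is the anode (oxidation) and the right-hand electrode is the cathode (reduction).
E°cell = E°(right) − E°(left) = −0.13 − (−0.43) = +0.30 V.

+0.30 V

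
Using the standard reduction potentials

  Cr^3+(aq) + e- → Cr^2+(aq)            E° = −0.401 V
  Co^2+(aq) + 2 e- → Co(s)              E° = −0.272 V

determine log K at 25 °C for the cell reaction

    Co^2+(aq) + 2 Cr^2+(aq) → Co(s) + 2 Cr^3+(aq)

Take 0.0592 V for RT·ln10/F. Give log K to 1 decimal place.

The Co²⁺/Co couple is reduced (cathode); E°cell = −0.272 − (−0.401) = +0.129 V with n = 2.
At equilibrium E = 0, so log K = nE°cell / 0.0592 = (2)(+0.129) / 0.0592 = 4.4.

log K = 4.4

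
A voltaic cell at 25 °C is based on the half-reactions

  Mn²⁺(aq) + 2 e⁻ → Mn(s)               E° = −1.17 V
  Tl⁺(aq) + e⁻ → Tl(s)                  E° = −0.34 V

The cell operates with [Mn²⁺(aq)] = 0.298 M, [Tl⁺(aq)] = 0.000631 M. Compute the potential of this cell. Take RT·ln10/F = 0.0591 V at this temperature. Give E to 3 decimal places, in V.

The Tl⁺/Tl couple has the more positive E°, so it is the cathode; Mn²⁺/Mn is the anode.
E°cell = −0.34 − (−1.17) = +0.83 V, with n = 2 electrons transferred.
For the overall reaction 2 Tl⁺(aq) + Mn(s) → 2 Tl(s) + Mn²⁺(aq), Q = [Mn²⁺(aq)] / [Tl⁺(aq)]^2 = 7.48×10^5, giving log Q = 5.874.
By the Nernst equation, E = +0.83 − (0.0591/2)·(5.874) = +0.656 V.

+0.656 V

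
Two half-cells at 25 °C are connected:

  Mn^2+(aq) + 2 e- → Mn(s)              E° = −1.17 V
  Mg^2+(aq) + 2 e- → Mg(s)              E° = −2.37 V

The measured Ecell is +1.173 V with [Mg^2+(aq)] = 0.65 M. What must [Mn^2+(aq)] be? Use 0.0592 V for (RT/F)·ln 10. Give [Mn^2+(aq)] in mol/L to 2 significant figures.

The Mn²⁺/Mn couple has the larger reduction potential, so it is the cathode: E°cell = −1.17 − (−2.37) = +1.20 V and n = 2.
From the Nernst equation, log Q = n(E° − E)/0.0592 = 2·(+1.20 − (+1.173))/0.0592 = 0.912.
For Mn^2+(aq) + Mg(s) → Mn(s) + Mg^2+(aq), the reaction quotient is Q = [Mg^2+(aq)] / [Mn^2+(aq)].
Isolating [Mn^2+(aq)] in Q = 10^{0.912} yields log [Mn^2+(aq)] = −1.099, i.e. 0.080 M.

0.080 M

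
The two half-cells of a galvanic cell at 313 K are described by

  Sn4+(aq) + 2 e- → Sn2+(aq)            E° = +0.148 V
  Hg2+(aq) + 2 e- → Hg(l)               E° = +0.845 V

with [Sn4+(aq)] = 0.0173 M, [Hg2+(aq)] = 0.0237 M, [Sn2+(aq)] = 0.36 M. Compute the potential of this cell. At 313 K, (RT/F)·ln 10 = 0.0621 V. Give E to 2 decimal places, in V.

+0.69 V

Since E°(Hg²⁺/Hg) > E°(Sn⁴⁺/Sn²⁺), Hg²⁺/Hg serves as the cathode.
The standard potential is +0.845 − (+0.148) = +0.697 V and the balanced reaction transfers n = 2 electrons.
The balanced reaction is Hg2+(aq) + Sn2+(aq) → Hg(l) + Sn4+(aq), so Q = [Sn4+(aq)] / ([Hg2+(aq)]·[Sn2+(aq)]) = 2.03 and log Q = 0.307.
E = E° − (0.0621/n)·log Q = +0.697 − (0.0621/2)(0.307) = +0.69 V.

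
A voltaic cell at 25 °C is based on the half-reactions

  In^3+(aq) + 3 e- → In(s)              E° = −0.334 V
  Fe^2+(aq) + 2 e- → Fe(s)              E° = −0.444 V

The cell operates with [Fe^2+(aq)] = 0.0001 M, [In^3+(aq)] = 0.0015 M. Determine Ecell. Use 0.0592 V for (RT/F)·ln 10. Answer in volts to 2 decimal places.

The In³⁺/In couple has the more positive E°, so it is the cathode; Fe²⁺/Fe is the anode.
E°cell = −0.334 − (−0.444) = +0.110 V, with n = 6 electrons transferred.
For the overall reaction 2 In^3+(aq) + 3 Fe(s) → 2 In(s) + 3 Fe^2+(aq), Q = [Fe^2+(aq)]^3 / [In^3+(aq)]^2 = 4.44×10^−7, giving log Q = −6.352.
Applying E = E° − (RT ln10/nF)·log Q gives +0.110 − (0.0592/6)(−6.352) = +0.17 V.

+0.17 V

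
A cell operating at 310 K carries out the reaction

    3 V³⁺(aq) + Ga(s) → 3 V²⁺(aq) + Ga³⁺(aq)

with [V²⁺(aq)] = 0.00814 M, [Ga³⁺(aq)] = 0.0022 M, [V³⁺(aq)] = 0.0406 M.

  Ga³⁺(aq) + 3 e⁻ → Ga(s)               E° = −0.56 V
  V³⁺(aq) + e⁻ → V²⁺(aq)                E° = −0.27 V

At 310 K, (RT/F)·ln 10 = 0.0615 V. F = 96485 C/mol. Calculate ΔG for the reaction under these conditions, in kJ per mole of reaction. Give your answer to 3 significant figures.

−112 kJ/mol

With V³⁺/V²⁺ reduced at the cathode, E°cell = −0.27 − (−0.56) = +0.29 V and n = 3.
The reaction quotient is ([V²⁺(aq)]^3·[Ga³⁺(aq)]) / [V³⁺(aq)]^3 = 1.77×10^−5; by Nernst, E = +0.29 − (0.0615/3)(−4.751) = +0.3874 V.
ΔG = −nFE = −(3)(96485)(+0.3874) J/mol = −112 kJ/mol.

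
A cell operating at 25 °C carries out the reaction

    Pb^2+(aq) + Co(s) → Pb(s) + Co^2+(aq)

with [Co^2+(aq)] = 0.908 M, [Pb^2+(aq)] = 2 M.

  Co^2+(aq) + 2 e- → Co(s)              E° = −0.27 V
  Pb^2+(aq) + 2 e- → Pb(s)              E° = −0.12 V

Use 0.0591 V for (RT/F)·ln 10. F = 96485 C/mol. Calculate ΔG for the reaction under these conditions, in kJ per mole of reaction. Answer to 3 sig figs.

E°cell = −0.12 − (−0.27) = +0.15 V; the balanced reaction transfers n = 2 electrons.
Here Q = [Co^2+(aq)] / [Pb^2+(aq)] = 0.454 (log Q = −0.343), giving E = +0.15 − (0.0591/2)·(−0.343) = +0.1601 V.
ΔG = −nFE = −(2)(96485)(+0.1601) J/mol = −30.9 kJ/mol.

−30.9 kJ/mol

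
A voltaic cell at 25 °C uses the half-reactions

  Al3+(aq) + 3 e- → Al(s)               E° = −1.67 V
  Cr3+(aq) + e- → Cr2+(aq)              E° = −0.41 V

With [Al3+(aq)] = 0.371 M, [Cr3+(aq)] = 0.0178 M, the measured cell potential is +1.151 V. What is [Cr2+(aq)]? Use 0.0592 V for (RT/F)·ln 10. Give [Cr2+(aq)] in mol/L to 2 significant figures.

1.7 M

With Cr³⁺/Cr²⁺ at the cathode and Al³⁺/Al at the anode, E°cell = −0.41 − (−1.67) = +1.26 V (n = 3).
Since E = E° − (0.0592/n)·log Q, log Q = n(E° − E)/0.0592 = 5.524.
For 3 Cr3+(aq) + Al(s) → 3 Cr2+(aq) + Al3+(aq), the reaction quotient is Q = ([Cr2+(aq)]^3·[Al3+(aq)]) / [Cr3+(aq)]^3.
Isolating [Cr2+(aq)] in Q = 10^{5.524} yields log [Cr2+(aq)] = 0.235, i.e. 1.7 M.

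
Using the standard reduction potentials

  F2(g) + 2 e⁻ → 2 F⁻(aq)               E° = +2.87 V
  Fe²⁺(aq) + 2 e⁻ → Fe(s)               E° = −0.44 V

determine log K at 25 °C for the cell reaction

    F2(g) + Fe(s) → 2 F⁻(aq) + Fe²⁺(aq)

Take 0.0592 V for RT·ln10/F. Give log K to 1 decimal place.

The F₂/F⁻ couple is reduced (cathode); E°cell = +2.87 − (−0.44) = +3.31 V with n = 2.
At equilibrium E = 0, so log K = nE°cell / 0.0592 = (2)(+3.31) / 0.0592 = 111.8.

log K = 111.8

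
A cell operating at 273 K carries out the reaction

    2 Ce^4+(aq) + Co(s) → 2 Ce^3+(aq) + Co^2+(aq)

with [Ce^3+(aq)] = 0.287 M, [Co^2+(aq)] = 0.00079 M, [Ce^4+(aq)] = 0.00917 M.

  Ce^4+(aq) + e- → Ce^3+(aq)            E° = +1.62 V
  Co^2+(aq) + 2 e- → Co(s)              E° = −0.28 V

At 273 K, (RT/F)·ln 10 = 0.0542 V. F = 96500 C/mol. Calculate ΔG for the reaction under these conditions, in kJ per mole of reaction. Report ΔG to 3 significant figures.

With Ce⁴⁺/Ce³⁺ reduced at the cathode, E°cell = +1.62 − (−0.28) = +1.90 V and n = 2.
Here Q = ([Ce^3+(aq)]^2·[Co^2+(aq)]) / [Ce^4+(aq)]^2 = 0.774 (log Q = −0.111), giving E = +1.90 − (0.0542/2)·(−0.111) = +1.9030 V.
Finally ΔG = −nFE = −(2)(96500 C/mol)(+1.9030 V) = −367 kJ/mol.

−367 kJ/mol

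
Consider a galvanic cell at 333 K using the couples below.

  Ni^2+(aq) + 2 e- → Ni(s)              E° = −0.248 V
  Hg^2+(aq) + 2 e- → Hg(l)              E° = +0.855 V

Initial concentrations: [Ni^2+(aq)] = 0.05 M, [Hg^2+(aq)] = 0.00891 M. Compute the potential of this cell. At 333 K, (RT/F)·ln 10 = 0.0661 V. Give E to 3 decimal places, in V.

Since E°(Hg²⁺/Hg) > E°(Ni²⁺/Ni), Hg²⁺/Hg serves as the cathode.
The standard potential is +0.855 − (−0.248) = +1.103 V and the balanced reaction transfers n = 2 electrons.
The balanced reaction is Hg^2+(aq) + Ni(s) → Hg(l) + Ni^2+(aq), so Q = [Ni^2+(aq)] / [Hg^2+(aq)] = 5.61 and log Q = 0.749.
E = E° − (0.0661/n)·log Q = +1.103 − (0.0661/2)(0.749) = +1.078 V.

+1.078 V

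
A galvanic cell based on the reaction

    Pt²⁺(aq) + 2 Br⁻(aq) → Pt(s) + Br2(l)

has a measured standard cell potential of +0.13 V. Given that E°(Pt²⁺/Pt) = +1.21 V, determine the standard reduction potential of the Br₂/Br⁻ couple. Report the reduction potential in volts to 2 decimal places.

+1.08 V

In the reaction as written the Pt²⁺/Pt couple is reduced (cathode) and Br₂/Br⁻ is oxidized (anode), so E°cell = E°(Pt²⁺/Pt) − E°(Br₂/Br⁻).
E°(Br₂/Br⁻) = E°(cathode) − E°cell = +1.21 − (+0.13) = +1.08 V.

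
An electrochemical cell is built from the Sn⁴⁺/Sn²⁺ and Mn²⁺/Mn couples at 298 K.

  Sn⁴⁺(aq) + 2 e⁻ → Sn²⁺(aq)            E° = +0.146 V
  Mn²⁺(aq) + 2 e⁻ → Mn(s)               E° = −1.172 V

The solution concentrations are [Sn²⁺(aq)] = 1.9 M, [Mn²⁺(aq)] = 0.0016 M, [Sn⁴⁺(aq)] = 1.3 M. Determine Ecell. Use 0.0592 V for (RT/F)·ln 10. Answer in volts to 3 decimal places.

+1.396 V

Since E°(Sn⁴⁺/Sn²⁺) > E°(Mn²⁺/Mn), Sn⁴⁺/Sn²⁺ serves as the cathode.
E°cell = E°cat − E°an = +0.146 − (−1.172) = +1.318 V; n = 2.
The balanced reaction is Sn⁴⁺(aq) + Mn(s) → Sn²⁺(aq) + Mn²⁺(aq), so Q = ([Sn²⁺(aq)]·[Mn²⁺(aq)]) / [Sn⁴⁺(aq)] = 0.00234 and log Q = −2.631.
Applying E = E° − (RT ln10/nF)·log Q gives +1.318 − (0.0592/2)(−2.631) = +1.396 V.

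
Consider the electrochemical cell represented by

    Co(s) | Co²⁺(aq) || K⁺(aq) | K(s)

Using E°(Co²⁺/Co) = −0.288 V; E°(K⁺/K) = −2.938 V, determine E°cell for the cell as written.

By convention the left-hand electrode in cell notation is the anode (oxidation) and the right-hand electrode is the cathode (reduction).
E°cell = E°(right) − E°(left) = −2.938 − (−0.288) = −2.650 V.
The negative sign shows that, as written, the cell would require an external voltage to drive the reaction.

−2.650 V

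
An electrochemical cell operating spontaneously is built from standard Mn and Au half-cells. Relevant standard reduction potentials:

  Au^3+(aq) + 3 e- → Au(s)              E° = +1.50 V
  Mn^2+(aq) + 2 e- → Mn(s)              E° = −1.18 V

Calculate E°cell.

+2.68 V

Of the two couples in this cell, the one with the more positive reduction potential is reduced at the cathode: here that is Au³⁺/Au (+1.50 V); Mn²⁺/Mn (−1.18 V) is the anode.
E°cell = E°(cathode) − E°(anode) = +1.50 − (−1.18) = +2.68 V.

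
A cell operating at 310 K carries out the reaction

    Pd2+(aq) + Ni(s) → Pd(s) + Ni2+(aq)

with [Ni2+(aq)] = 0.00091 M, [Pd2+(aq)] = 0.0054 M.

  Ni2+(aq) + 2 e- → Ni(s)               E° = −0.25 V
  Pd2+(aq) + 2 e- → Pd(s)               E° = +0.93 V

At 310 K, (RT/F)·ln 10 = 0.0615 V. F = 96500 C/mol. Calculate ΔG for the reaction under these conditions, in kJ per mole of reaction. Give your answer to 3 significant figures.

−232 kJ/mol

The standard cell potential is +0.93 − (−0.25) = +1.18 V, with n = 2 electrons in the balanced equation.
The reaction quotient is [Ni2+(aq)] / [Pd2+(aq)] = 0.169; by Nernst, E = +1.18 − (0.0615/2)(−0.773) = +1.2038 V.
ΔG = −nFE = −(2)(96500)(+1.2038) J/mol = −232 kJ/mol.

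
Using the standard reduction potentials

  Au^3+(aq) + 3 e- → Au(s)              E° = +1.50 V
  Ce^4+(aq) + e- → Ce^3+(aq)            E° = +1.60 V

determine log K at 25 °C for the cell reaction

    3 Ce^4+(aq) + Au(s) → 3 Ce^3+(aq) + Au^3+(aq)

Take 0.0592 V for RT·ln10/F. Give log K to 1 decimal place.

log K = 5.1

The Ce⁴⁺/Ce³⁺ couple is reduced (cathode); E°cell = +1.60 − (+1.50) = +0.10 V with n = 3.
At equilibrium E = 0, so log K = nE°cell / 0.0592 = (3)(+0.10) / 0.0592 = 5.1.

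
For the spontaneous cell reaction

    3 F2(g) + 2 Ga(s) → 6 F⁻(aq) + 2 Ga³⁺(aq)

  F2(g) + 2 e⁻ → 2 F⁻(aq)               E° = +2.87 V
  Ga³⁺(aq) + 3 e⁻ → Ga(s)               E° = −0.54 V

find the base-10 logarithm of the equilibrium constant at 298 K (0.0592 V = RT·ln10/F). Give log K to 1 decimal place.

The F₂/F⁻ couple is reduced (cathode); E°cell = +2.87 − (−0.54) = +3.41 V with n = 6.
At equilibrium E = 0, so log K = nE°cell / 0.0592 = (6)(+3.41) / 0.0592 = 345.6.

log K = 345.6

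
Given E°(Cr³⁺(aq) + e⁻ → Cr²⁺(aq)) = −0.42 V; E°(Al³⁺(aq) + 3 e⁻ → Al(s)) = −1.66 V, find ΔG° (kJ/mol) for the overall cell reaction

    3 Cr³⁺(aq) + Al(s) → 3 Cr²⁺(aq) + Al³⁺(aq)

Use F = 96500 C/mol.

−359 kJ/mol

In the reaction as written Cr³⁺(aq) is reduced, so the Cr³⁺/Cr²⁺ couple is the cathode and Al³⁺/Al is the anode.
E°cell = −0.42 − (−1.66) = +1.24 V; balancing electrons gives n = 3.
ΔG° = −nFE°cell = −(3)(96500)(+1.24) J/mol = −359 kJ/mol.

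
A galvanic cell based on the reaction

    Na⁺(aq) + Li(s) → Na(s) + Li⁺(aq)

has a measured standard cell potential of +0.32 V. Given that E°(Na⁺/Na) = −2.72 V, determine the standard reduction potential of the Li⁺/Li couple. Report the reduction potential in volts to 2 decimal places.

In the reaction as written the Na⁺/Na couple is reduced (cathode) and Li⁺/Li is oxidized (anode), so E°cell = E°(Na⁺/Na) − E°(Li⁺/Li).
E°(Li⁺/Li) = E°(cathode) − E°cell = −2.72 − (+0.32) = −3.04 V.

−3.04 V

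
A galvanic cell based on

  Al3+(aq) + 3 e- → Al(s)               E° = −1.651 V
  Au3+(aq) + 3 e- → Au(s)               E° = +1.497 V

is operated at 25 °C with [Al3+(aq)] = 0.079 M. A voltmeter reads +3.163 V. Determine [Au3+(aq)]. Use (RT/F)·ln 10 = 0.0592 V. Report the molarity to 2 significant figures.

With Au³⁺/Au at the cathode and Al³⁺/Al at the anode, E°cell = +1.497 − (−1.651) = +3.148 V (n = 3).
Since E = E° − (0.0592/n)·log Q, log Q = n(E° − E)/0.0592 = −0.760.
The balanced reaction is Au3+(aq) + Al(s) → Au(s) + Al3+(aq), so Q = [Al3+(aq)] / [Au3+(aq)].
Substituting the known concentrations and solving, log [Au3+(aq)] = −0.342 and [Au3+(aq)] = 0.45 M.

0.45 M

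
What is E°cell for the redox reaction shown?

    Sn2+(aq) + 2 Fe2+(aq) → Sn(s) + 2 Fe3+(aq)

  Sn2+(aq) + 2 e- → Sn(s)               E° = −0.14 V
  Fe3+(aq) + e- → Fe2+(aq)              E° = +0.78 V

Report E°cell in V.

Sn2+(aq) gains electrons, so the Sn²⁺/Sn couple is the cathode; the Fe³⁺/Fe²⁺ couple is the anode.
E°cell = E°(cathode) − E°(anode) = −0.14 − (+0.78) = −0.92 V.

−0.92 V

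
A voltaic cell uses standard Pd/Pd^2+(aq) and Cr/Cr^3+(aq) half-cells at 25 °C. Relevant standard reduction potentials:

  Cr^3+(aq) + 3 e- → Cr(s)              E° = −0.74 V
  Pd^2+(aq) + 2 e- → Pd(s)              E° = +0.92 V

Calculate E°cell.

Of the two couples in this cell, the one with the more positive reduction potential is reduced at the cathode: here that is Pd²⁺/Pd (+0.92 V); Cr³⁺/Cr (−0.74 V) is the anode.
E°cell = E°(cathode) − E°(anode) = +0.92 − (−0.74) = +1.66 V.

+1.66 V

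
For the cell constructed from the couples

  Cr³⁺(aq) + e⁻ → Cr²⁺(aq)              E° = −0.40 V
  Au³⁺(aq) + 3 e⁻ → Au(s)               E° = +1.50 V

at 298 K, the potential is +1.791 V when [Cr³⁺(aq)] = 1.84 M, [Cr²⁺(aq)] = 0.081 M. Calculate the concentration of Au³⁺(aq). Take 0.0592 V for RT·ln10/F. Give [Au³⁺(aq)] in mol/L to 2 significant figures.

With Au³⁺/Au at the cathode and Cr³⁺/Cr²⁺ at the anode, E°cell = +1.50 − (−0.40) = +1.90 V (n = 3).
Rearranging E = E° − (0.0592/n)·log Q gives log Q = 3(+1.90 − (+1.791))/0.0592 = 5.524.
For Au³⁺(aq) + 3 Cr²⁺(aq) → Au(s) + 3 Cr³⁺(aq), the reaction quotient is Q = [Cr³⁺(aq)]^3 / ([Au³⁺(aq)]·[Cr²⁺(aq)]^3).
Isolating [Au³⁺(aq)] in Q = 10^{5.524} yields log [Au³⁺(aq)] = −1.455, i.e. 0.035 M.

0.035 M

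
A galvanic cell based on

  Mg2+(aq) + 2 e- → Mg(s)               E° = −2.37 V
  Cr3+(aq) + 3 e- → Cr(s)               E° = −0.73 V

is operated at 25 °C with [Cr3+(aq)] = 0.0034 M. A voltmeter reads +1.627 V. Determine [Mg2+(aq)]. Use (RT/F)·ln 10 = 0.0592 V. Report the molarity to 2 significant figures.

With Cr³⁺/Cr at the cathode and Mg²⁺/Mg at the anode, E°cell = −0.73 − (−2.37) = +1.64 V (n = 6).
Since E = E° − (0.0592/n)·log Q, log Q = n(E° − E)/0.0592 = 1.318.
For 2 Cr3+(aq) + 3 Mg(s) → 2 Cr(s) + 3 Mg2+(aq), the reaction quotient is Q = [Mg2+(aq)]^3 / [Cr3+(aq)]^2.
Substituting the known concentrations and solving, log [Mg2+(aq)] = −1.206 and [Mg2+(aq)] = 0.062 M.

0.062 M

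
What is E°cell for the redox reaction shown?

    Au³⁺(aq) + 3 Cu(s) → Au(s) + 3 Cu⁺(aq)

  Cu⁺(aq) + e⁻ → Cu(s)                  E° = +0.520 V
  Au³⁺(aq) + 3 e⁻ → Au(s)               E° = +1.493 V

In the reaction as written, Au³⁺(aq) is reduced (cathode) and Cu⁺(aq) is produced by oxidation at the anode.
E°cell = E°(cathode) − E°(anode) = +1.493 − (+0.520) = +0.973 V.
The positive value indicates the reaction is spontaneous as written.

+0.973 V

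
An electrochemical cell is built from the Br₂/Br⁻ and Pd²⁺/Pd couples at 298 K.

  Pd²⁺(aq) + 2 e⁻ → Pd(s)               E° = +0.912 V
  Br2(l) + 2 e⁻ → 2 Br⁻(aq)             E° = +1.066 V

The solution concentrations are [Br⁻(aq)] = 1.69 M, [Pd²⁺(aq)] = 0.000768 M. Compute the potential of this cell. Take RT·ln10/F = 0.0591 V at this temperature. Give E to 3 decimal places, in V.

Br₂/Br⁻ is reduced (cathode, E° = +1.066 V) and Pd²⁺/Pd is oxidized (anode).
E°cell = E°cat − E°an = +1.066 − (+0.912) = +0.154 V; n = 2.
The balanced reaction is Br2(l) + Pd(s) → 2 Br⁻(aq) + Pd²⁺(aq), so Q = [Br⁻(aq)]^2·[Pd²⁺(aq)] = 0.00219 and log Q = −2.659.
Applying E = E° − (RT ln10/nF)·log Q gives +0.154 − (0.0591/2)(−2.659) = +0.233 V.

+0.233 V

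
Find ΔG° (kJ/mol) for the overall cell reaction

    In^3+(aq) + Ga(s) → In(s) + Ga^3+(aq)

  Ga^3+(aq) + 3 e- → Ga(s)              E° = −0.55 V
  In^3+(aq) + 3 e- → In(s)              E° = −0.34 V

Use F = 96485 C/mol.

−60.8 kJ/mol

In the reaction as written In^3+(aq) is reduced, so the In³⁺/In couple is the cathode and Ga³⁺/Ga is the anode.
E°cell = −0.34 − (−0.55) = +0.21 V; balancing electrons gives n = 3.
ΔG° = −nFE°cell = −(3)(96485)(+0.21) J/mol = −60.8 kJ/mol.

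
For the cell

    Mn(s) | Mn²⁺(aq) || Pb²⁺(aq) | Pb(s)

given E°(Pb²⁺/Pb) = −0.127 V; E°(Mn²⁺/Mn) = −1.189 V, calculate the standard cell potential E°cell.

+1.062 V

By convention the left-hand electrode in cell notation is the anode (oxidation) and the right-hand electrode is the cathode (reduction).
E°cell = E°(right) − E°(left) = −0.127 − (−1.189) = +1.062 V.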